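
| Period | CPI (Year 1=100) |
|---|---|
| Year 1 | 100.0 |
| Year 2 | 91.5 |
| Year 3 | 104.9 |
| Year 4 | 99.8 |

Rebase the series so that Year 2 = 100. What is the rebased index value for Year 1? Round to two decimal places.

109.29

Rebased(Year 1) = 100.0 / 91.5 × 100 = 109.2896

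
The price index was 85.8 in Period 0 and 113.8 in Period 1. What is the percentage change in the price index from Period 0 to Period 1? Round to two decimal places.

32.63%

Change = (113.8 − 85.8) / 85.8 × 100
       = 28.0 / 85.8 × 100 = 32.6340%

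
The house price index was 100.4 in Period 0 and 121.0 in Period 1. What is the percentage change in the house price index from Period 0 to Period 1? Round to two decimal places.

Change = (121.0 − 100.4) / 100.4 × 100
       = 20.6 / 100.4 × 100 = 20.5179%

20.52%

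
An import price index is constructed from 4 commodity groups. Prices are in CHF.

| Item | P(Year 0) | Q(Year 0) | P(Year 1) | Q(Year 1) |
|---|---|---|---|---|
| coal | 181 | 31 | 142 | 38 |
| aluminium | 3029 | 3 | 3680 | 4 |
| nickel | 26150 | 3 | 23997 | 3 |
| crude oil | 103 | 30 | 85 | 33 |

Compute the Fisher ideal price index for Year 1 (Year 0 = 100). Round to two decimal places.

Laspeyres component (base-period weights):
ΣP(Year 1)Q(Year 0) = 142×31 + 3680×3 + 23997×3 + 85×30 = 4402 + 11040 + 71991 + 2550 = 89983
ΣP(Year 0)Q(Year 0) = 181×31 + 3029×3 + 26150×3 + 103×30 = 5611 + 9087 + 78450 + 3090 = 96238
L = 89983 / 96238 × 100 = 93.5005
Paasche component (current-period weights):
ΣP(Year 1)Q(Year 1) = 142×38 + 3680×4 + 23997×3 + 85×33 = 5396 + 14720 + 71991 + 2805 = 94912
ΣP(Year 0)Q(Year 1) = 181×38 + 3029×4 + 26150×3 + 103×33 = 6878 + 12116 + 78450 + 3399 = 100843
P = 94912 / 100843 × 100 = 94.1186
Fisher = √(L × P) = √(93.5005 × 94.1186) = 93.8090

93.81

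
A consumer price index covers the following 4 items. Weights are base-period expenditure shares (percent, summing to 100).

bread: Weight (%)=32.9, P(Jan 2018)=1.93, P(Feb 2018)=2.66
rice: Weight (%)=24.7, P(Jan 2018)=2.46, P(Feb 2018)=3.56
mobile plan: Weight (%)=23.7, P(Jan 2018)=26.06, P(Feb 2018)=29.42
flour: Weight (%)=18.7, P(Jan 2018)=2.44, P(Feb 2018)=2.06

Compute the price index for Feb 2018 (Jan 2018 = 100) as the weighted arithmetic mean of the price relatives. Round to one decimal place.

bread: 32.9 × (2.66/1.93) = 32.9 × 1.378238 = 45.3440
rice: 24.7 × (3.56/2.46) = 24.7 × 1.447154 = 35.7447
mobile plan: 23.7 × (29.42/26.06) = 23.7 × 1.128933 = 26.7557
flour: 18.7 × (2.06/2.44) = 18.7 × 0.844262 = 15.7877
Index = Σ wᵢ·(p₁ᵢ/p₀ᵢ) = 45.3440 + 35.7447 + 26.7557 + 15.7877 = 123.6322

123.6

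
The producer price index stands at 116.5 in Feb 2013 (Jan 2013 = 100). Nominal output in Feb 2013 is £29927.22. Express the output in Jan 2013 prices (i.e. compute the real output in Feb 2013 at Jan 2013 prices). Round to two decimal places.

Real = Nominal ÷ (Index/100) = 29927.22 ÷ (116.5/100)
     = 29927.22 ÷ 1.165 = 25688.6009

25688.60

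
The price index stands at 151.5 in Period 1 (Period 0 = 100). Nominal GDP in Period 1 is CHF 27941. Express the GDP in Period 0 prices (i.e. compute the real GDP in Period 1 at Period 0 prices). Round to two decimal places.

Real = Nominal ÷ (Index/100) = 27941 ÷ (151.5/100)
     = 27941 ÷ 1.515 = 18442.9043

18442.90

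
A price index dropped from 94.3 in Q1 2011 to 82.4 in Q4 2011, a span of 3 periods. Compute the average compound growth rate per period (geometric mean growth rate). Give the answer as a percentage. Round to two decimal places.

-4.40%

Growth factor = (82.4/94.3)^(1/3) = (0.873807)^(1/3) = 0.956031
Growth rate = 0.956031 − 1 = -0.043969 = -4.3969%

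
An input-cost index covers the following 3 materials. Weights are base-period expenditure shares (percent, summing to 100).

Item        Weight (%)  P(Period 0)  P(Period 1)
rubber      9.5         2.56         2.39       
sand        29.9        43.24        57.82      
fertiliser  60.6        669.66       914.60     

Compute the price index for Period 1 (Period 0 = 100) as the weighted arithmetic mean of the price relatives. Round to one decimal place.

rubber: 9.5 × (2.39/2.56) = 9.5 × 0.933594 = 8.8691
sand: 29.9 × (57.82/43.24) = 29.9 × 1.337188 = 39.9819
fertiliser: 60.6 × (914.60/669.66) = 60.6 × 1.365768 = 82.7655
Index = Σ wᵢ·(p₁ᵢ/p₀ᵢ) = 8.8691 + 39.9819 + 82.7655 = 131.6166

131.6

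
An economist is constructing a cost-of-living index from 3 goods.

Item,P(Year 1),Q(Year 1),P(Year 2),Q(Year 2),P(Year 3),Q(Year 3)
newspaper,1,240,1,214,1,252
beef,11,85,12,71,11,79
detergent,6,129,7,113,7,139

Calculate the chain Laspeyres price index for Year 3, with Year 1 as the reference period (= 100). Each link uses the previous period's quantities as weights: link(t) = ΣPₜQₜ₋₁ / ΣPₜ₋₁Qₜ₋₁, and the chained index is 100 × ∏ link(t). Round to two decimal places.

106.74

Link Year 1→Year 2:
ΣP(Year 2)Q(Year 1) = 1×240 + 12×85 + 7×129 = 240 + 1020 + 903 = 2163
ΣP(Year 1)Q(Year 1) = 1×240 + 11×85 + 6×129 = 240 + 935 + 774 = 1949
link = 2163/1949 = 1.109800
Link Year 2→Year 3:
ΣP(Year 3)Q(Year 2) = 1×214 + 11×71 + 7×113 = 214 + 781 + 791 = 1786
ΣP(Year 2)Q(Year 2) = 1×214 + 12×71 + 7×113 = 214 + 852 + 791 = 1857
link = 1786/1857 = 0.961766
Chained index = 100 × 1.109800 × 0.961766 = 106.7368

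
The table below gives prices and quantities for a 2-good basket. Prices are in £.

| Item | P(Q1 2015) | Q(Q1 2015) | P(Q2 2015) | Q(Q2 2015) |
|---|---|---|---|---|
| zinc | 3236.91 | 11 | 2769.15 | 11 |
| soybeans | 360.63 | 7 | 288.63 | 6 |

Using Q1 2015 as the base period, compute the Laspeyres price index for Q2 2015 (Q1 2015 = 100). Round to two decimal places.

85.18

Laspeyres price index uses base-period quantities as weights.
ΣP(Q2 2015)·Q(Q1 2015) = 2769.15×11 + 288.63×7 = 30460.65 + 2020.41 = 32481.06
ΣP(Q1 2015)·Q(Q1 2015) = 3236.91×11 + 360.63×7 = 35606.01 + 2524.41 = 38130.42
Index = 32481.06 / 38130.42 × 100 = 85.1841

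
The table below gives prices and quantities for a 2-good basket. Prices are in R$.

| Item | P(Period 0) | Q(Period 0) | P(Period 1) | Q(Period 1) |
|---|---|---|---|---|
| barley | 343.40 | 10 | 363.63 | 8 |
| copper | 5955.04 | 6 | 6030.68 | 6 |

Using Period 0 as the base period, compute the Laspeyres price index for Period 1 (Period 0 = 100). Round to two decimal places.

101.68

Laspeyres price index uses base-period quantities as weights.
ΣP(Period 1)·Q(Period 0) = 363.63×10 + 6030.68×6 = 3636.3 + 36184.08 = 39820.38
ΣP(Period 0)·Q(Period 0) = 343.40×10 + 5955.04×6 = 3434 + 35730.24 = 39164.24
Index = 39820.38 / 39164.24 × 100 = 101.6754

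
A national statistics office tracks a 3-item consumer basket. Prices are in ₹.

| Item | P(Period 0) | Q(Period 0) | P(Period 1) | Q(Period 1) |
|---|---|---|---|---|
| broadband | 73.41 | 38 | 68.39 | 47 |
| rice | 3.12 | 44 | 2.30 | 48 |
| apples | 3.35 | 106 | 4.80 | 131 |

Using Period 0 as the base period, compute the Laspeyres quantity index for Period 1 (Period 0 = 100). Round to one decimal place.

Laspeyres quantity index uses base-period prices as weights.
ΣP(Period 0)·Q(Period 1) = 73.41×47 + 3.12×48 + 3.35×131 = 3450.27 + 149.76 + 438.85 = 4038.88
ΣP(Period 0)·Q(Period 0) = 73.41×38 + 3.12×44 + 3.35×106 = 2789.58 + 137.28 + 355.1 = 3281.96
Index = 4038.88 / 3281.96 × 100 = 123.0630

123.1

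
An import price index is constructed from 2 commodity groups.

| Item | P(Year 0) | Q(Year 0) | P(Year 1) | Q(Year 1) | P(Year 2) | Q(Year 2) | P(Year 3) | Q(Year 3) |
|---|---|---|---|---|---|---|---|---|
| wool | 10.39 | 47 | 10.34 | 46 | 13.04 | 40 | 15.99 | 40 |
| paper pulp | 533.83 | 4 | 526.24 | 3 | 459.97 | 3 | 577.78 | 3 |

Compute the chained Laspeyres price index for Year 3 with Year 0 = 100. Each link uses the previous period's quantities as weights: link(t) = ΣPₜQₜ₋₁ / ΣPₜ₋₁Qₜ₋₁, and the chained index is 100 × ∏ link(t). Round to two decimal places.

Link Year 0→Year 1:
ΣP(Year 1)Q(Year 0) = 10.34×47 + 526.24×4 = 485.98 + 2104.96 = 2590.94
ΣP(Year 0)Q(Year 0) = 10.39×47 + 533.83×4 = 488.33 + 2135.32 = 2623.65
link = 2590.94/2623.65 = 0.987533
Link Year 1→Year 2:
ΣP(Year 2)Q(Year 1) = 13.04×46 + 459.97×3 = 599.84 + 1379.91 = 1979.75
ΣP(Year 1)Q(Year 1) = 10.34×46 + 526.24×3 = 475.64 + 1578.72 = 2054.36
link = 1979.75/2054.36 = 0.963682
Link Year 2→Year 3:
ΣP(Year 3)Q(Year 2) = 15.99×40 + 577.78×3 = 639.6 + 1733.34 = 2372.94
ΣP(Year 2)Q(Year 2) = 13.04×40 + 459.97×3 = 521.6 + 1379.91 = 1901.51
link = 2372.94/1901.51 = 1.247924
Chained index = 100 × 0.987533 × 0.963682 × 1.247924 = 118.7609

118.76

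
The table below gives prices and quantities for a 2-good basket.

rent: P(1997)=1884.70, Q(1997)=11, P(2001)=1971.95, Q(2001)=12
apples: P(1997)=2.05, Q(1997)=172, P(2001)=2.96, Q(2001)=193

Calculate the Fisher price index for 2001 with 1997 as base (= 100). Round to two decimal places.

105.30

Laspeyres component (base-period weights):
ΣP(2001)Q(1997) = 1971.95×11 + 2.96×172 = 21691.45 + 509.12 = 22200.57
ΣP(1997)Q(1997) = 1884.70×11 + 2.05×172 = 20731.7 + 352.6 = 21084.3
L = 22200.57 / 21084.3 × 100 = 105.2943
Paasche component (current-period weights):
ΣP(2001)Q(2001) = 1971.95×12 + 2.96×193 = 23663.4 + 571.28 = 24234.68
ΣP(1997)Q(2001) = 1884.70×12 + 2.05×193 = 22616.4 + 395.65 = 23012.05
P = 24234.68 / 23012.05 × 100 = 105.3130
Fisher = √(L × P) = √(105.2943 × 105.3130) = 105.3037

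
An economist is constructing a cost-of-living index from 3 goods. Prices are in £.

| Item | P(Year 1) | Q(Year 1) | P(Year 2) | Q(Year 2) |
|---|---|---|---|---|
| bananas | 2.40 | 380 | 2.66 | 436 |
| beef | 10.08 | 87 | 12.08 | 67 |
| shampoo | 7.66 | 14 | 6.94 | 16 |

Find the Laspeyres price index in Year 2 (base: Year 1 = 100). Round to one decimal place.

Laspeyres price index uses base-period quantities as weights.
ΣP(Year 2)·Q(Year 1) = 2.66×380 + 12.08×87 + 6.94×14 = 1010.8 + 1050.96 + 97.16 = 2158.92
ΣP(Year 1)·Q(Year 1) = 2.40×380 + 10.08×87 + 7.66×14 = 912 + 876.96 + 107.24 = 1896.2
Index = 2158.92 / 1896.2 × 100 = 113.8551

113.9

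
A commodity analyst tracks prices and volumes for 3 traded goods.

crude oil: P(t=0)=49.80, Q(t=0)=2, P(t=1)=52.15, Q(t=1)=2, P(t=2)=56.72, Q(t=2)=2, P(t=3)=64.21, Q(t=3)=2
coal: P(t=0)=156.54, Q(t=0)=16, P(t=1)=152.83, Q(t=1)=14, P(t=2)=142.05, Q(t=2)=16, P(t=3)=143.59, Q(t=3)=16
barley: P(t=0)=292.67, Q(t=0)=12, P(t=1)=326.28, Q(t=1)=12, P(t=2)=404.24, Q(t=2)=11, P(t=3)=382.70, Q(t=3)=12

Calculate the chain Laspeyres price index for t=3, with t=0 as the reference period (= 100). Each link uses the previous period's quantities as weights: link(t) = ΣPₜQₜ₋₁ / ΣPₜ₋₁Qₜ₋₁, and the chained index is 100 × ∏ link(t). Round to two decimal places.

Link t=0→t=1:
ΣP(t=1)Q(t=0) = 52.15×2 + 152.83×16 + 326.28×12 = 104.3 + 2445.28 + 3915.36 = 6464.94
ΣP(t=0)Q(t=0) = 49.80×2 + 156.54×16 + 292.67×12 = 99.6 + 2504.64 + 3512.04 = 6116.28
link = 6464.94/6116.28 = 1.057005
Link t=1→t=2:
ΣP(t=2)Q(t=1) = 56.72×2 + 142.05×14 + 404.24×12 = 113.44 + 1988.7 + 4850.88 = 6953.02
ΣP(t=1)Q(t=1) = 52.15×2 + 152.83×14 + 326.28×12 = 104.3 + 2139.62 + 3915.36 = 6159.28
link = 6953.02/6159.28 = 1.128869
Link t=2→t=3:
ΣP(t=3)Q(t=2) = 64.21×2 + 143.59×16 + 382.70×11 = 128.42 + 2297.44 + 4209.7 = 6635.56
ΣP(t=2)Q(t=2) = 56.72×2 + 142.05×16 + 404.24×11 = 113.44 + 2272.8 + 4446.64 = 6832.88
link = 6635.56/6832.88 = 0.971122
Chained index = 100 × 1.057005 × 1.128869 × 0.971122 = 115.8763

115.88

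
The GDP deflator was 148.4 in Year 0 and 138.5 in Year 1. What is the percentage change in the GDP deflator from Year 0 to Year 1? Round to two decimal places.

-6.67%

Change = (138.5 − 148.4) / 148.4 × 100
       = -9.9 / 148.4 × 100 = -6.6712%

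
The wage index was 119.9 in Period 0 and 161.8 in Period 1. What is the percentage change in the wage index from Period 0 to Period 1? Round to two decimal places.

Change = (161.8 − 119.9) / 119.9 × 100
       = 41.9 / 119.9 × 100 = 34.9458%

34.95%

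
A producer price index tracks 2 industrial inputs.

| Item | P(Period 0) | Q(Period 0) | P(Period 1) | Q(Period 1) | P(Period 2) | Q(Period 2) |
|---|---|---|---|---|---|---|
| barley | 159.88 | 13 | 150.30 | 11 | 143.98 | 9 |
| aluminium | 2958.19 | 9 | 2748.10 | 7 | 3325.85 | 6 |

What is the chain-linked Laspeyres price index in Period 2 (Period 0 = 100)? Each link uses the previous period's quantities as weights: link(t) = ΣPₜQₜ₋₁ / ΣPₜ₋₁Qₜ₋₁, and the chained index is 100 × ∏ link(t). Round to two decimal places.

Link Period 0→Period 1:
ΣP(Period 1)Q(Period 0) = 150.30×13 + 2748.10×9 = 1953.9 + 24732.9 = 26686.8
ΣP(Period 0)Q(Period 0) = 159.88×13 + 2958.19×9 = 2078.44 + 26623.71 = 28702.15
link = 26686.8/28702.15 = 0.929784
Link Period 1→Period 2:
ΣP(Period 2)Q(Period 1) = 143.98×11 + 3325.85×7 = 1583.78 + 23280.95 = 24864.73
ΣP(Period 1)Q(Period 1) = 150.30×11 + 2748.10×7 = 1653.3 + 19236.7 = 20890
link = 24864.73/20890 = 1.190270
Chained index = 100 × 0.929784 × 1.190270 = 110.6694

110.67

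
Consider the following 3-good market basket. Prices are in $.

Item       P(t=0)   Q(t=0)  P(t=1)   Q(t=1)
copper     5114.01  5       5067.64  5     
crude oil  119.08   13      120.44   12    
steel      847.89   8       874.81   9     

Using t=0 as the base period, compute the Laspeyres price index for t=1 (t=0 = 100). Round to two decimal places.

100.00

Laspeyres price index uses base-period quantities as weights.
ΣP(t=1)·Q(t=0) = 5067.64×5 + 120.44×13 + 874.81×8 = 25338.2 + 1565.72 + 6998.48 = 33902.4
ΣP(t=0)·Q(t=0) = 5114.01×5 + 119.08×13 + 847.89×8 = 25570.05 + 1548.04 + 6783.12 = 33901.21
Index = 33902.4 / 33901.21 × 100 = 100.0035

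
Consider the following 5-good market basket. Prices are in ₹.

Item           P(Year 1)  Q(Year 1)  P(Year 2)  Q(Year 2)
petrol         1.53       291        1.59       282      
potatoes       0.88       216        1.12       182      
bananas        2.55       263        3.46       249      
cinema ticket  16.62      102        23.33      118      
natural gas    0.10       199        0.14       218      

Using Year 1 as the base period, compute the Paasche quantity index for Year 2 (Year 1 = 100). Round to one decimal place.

106.8

Paasche quantity index uses current-period prices as weights.
ΣP(Year 2)·Q(Year 2) = 1.59×282 + 1.12×182 + 3.46×249 + 23.33×118 + 0.14×218 = 448.38 + 203.84 + 861.54 + 2752.94 + 30.52 = 4297.22
ΣP(Year 2)·Q(Year 1) = 1.59×291 + 1.12×216 + 3.46×263 + 23.33×102 + 0.14×199 = 462.69 + 241.92 + 909.98 + 2379.66 + 27.86 = 4022.11
Index = 4297.22 / 4022.11 × 100 = 106.8399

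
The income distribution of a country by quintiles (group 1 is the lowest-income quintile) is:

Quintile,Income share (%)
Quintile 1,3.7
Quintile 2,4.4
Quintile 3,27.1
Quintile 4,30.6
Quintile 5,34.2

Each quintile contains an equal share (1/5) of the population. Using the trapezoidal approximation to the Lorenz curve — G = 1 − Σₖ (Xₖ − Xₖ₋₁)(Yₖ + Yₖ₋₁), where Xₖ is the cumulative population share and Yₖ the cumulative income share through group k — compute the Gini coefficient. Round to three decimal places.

0.349

Cumulative income shares Yₖ: 0.0370, 0.0810, 0.3520, 0.6580, 1.0000
Σ (Xₖ−Xₖ₋₁)(Yₖ+Yₖ₋₁) = (1/5)(0.0370+0.0000) + (1/5)(0.0810+0.0370) + (1/5)(0.3520+0.0810) + (1/5)(0.6580+0.3520) + (1/5)(1.0000+0.6580)
  = 0.0074 + 0.0236 + 0.0866 + 0.2020 + 0.3316 = 0.6512
G = 1 − 0.6512 = 0.3488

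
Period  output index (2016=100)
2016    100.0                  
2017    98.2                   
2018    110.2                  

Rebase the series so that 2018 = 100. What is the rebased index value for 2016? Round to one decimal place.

Rebased(2016) = 100.0 / 110.2 × 100 = 90.7441

90.7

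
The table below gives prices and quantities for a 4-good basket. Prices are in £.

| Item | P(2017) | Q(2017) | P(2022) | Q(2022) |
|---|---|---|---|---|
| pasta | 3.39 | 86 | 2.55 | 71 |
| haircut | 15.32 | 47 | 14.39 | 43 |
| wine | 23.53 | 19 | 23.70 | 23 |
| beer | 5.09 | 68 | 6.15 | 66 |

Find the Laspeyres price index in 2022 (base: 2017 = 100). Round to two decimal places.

Laspeyres price index uses base-period quantities as weights.
ΣP(2022)·Q(2017) = 2.55×86 + 14.39×47 + 23.70×19 + 6.15×68 = 219.3 + 676.33 + 450.3 + 418.2 = 1764.13
ΣP(2017)·Q(2017) = 3.39×86 + 15.32×47 + 23.53×19 + 5.09×68 = 291.54 + 720.04 + 447.07 + 346.12 = 1804.77
Index = 1764.13 / 1804.77 × 100 = 97.7482

97.75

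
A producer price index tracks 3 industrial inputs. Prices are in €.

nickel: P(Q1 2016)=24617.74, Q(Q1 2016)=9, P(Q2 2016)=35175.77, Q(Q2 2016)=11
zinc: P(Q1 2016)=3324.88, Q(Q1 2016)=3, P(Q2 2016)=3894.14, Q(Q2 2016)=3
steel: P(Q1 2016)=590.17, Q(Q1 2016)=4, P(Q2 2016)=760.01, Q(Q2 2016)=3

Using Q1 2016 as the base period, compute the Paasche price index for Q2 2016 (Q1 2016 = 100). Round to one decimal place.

141.9

Paasche price index uses current-period quantities as weights.
ΣP(Q2 2016)·Q(Q2 2016) = 35175.77×11 + 3894.14×3 + 760.01×3 = 386933.47 + 11682.42 + 2280.03 = 400895.92
ΣP(Q1 2016)·Q(Q2 2016) = 24617.74×11 + 3324.88×3 + 590.17×3 = 270795.14 + 9974.64 + 1770.51 = 282540.29
Index = 400895.92 / 282540.29 × 100 = 141.8898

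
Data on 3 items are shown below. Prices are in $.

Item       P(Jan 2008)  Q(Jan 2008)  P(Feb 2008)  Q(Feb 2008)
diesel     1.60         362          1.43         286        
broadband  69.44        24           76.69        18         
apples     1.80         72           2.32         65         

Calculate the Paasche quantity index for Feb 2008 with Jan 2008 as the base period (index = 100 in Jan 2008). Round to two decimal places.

Paasche quantity index uses current-period prices as weights.
ΣP(Feb 2008)·Q(Feb 2008) = 1.43×286 + 76.69×18 + 2.32×65 = 408.98 + 1380.42 + 150.8 = 1940.2
ΣP(Feb 2008)·Q(Jan 2008) = 1.43×362 + 76.69×24 + 2.32×72 = 517.66 + 1840.56 + 167.04 = 2525.26
Index = 1940.2 / 2525.26 × 100 = 76.8317

76.83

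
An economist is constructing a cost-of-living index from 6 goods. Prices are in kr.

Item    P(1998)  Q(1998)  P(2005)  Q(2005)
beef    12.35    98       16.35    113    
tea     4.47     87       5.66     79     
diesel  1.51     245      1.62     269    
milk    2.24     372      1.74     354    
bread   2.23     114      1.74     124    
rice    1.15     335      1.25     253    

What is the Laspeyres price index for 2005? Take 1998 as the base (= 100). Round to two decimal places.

Laspeyres price index uses base-period quantities as weights.
ΣP(2005)·Q(1998) = 16.35×98 + 5.66×87 + 1.62×245 + 1.74×372 + 1.74×114 + 1.25×335 = 1602.3 + 492.42 + 396.9 + 647.28 + 198.36 + 418.75 = 3756.01
ΣP(1998)·Q(1998) = 12.35×98 + 4.47×87 + 1.51×245 + 2.24×372 + 2.23×114 + 1.15×335 = 1210.3 + 388.89 + 369.95 + 833.28 + 254.22 + 385.25 = 3441.89
Index = 3756.01 / 3441.89 × 100 = 109.1264

109.13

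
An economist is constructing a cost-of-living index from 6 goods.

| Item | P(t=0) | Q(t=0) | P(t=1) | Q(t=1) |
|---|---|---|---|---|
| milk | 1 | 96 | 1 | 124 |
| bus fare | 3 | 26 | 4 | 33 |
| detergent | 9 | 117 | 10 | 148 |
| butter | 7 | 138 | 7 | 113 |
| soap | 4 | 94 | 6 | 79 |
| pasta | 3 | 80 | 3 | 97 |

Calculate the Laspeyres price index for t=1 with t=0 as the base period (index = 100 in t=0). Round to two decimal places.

111.78

Laspeyres price index uses base-period quantities as weights.
ΣP(t=1)·Q(t=0) = 1×96 + 4×26 + 10×117 + 7×138 + 6×94 + 3×80 = 96 + 104 + 1170 + 966 + 564 + 240 = 3140
ΣP(t=0)·Q(t=0) = 1×96 + 3×26 + 9×117 + 7×138 + 4×94 + 3×80 = 96 + 78 + 1053 + 966 + 376 + 240 = 2809
Index = 3140 / 2809 × 100 = 111.7836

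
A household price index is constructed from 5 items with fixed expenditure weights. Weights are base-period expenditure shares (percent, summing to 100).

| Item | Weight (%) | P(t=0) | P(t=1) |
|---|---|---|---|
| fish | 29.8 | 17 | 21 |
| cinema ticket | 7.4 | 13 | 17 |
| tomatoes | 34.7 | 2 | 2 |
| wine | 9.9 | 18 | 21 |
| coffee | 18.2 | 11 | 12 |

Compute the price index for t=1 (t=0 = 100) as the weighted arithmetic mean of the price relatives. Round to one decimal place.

112.6

fish: 29.8 × (21/17) = 29.8 × 1.235294 = 36.8118
cinema ticket: 7.4 × (17/13) = 7.4 × 1.307692 = 9.6769
tomatoes: 34.7 × (2/2) = 34.7 × 1.000000 = 34.7000
wine: 9.9 × (21/18) = 9.9 × 1.166667 = 11.5500
coffee: 18.2 × (12/11) = 18.2 × 1.090909 = 19.8545
Index = Σ wᵢ·(p₁ᵢ/p₀ᵢ) = 36.8118 + 9.6769 + 34.7000 + 11.5500 + 19.8545 = 112.5932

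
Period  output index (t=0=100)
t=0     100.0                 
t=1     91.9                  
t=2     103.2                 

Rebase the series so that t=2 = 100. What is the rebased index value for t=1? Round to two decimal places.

Rebased(t=1) = 91.9 / 103.2 × 100 = 89.0504

89.05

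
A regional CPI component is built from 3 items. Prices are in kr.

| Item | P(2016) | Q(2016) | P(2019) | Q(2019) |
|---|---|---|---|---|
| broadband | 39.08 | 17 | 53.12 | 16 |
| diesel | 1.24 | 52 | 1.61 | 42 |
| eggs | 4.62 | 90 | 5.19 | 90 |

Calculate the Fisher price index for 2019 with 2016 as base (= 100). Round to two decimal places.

Laspeyres component (base-period weights):
ΣP(2019)Q(2016) = 53.12×17 + 1.61×52 + 5.19×90 = 903.04 + 83.72 + 467.1 = 1453.86
ΣP(2016)Q(2016) = 39.08×17 + 1.24×52 + 4.62×90 = 664.36 + 64.48 + 415.8 = 1144.64
L = 1453.86 / 1144.64 × 100 = 127.0146
Paasche component (current-period weights):
ΣP(2019)Q(2019) = 53.12×16 + 1.61×42 + 5.19×90 = 849.92 + 67.62 + 467.1 = 1384.64
ΣP(2016)Q(2019) = 39.08×16 + 1.24×42 + 4.62×90 = 625.28 + 52.08 + 415.8 = 1093.16
P = 1384.64 / 1093.16 × 100 = 126.6640
Fisher = √(L × P) = √(127.0146 × 126.6640) = 126.8392

126.84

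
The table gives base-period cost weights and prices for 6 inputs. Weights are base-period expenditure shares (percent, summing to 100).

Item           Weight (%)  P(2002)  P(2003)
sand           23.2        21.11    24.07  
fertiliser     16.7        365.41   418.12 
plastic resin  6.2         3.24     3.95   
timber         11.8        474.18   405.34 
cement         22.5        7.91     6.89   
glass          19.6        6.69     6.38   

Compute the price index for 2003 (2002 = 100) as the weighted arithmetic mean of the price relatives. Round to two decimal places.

101.50

sand: 23.2 × (24.07/21.11) = 23.2 × 1.140218 = 26.4531
fertiliser: 16.7 × (418.12/365.41) = 16.7 × 1.144249 = 19.1090
plastic resin: 6.2 × (3.95/3.24) = 6.2 × 1.219136 = 7.5586
timber: 11.8 × (405.34/474.18) = 11.8 × 0.854823 = 10.0869
cement: 22.5 × (6.89/7.91) = 22.5 × 0.871049 = 19.5986
glass: 19.6 × (6.38/6.69) = 19.6 × 0.953662 = 18.6918
Index = Σ wᵢ·(p₁ᵢ/p₀ᵢ) = 26.4531 + 19.1090 + 7.5586 + 10.0869 + 19.5986 + 18.6918 = 101.4980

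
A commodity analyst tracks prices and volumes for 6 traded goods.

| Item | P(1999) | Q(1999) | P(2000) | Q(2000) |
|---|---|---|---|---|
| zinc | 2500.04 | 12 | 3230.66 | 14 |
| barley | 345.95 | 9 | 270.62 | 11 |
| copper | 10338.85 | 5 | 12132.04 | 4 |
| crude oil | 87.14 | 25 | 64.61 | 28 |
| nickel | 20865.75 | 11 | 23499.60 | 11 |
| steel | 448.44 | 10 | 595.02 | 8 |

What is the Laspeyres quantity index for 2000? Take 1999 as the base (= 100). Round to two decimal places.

98.35

Laspeyres quantity index uses base-period prices as weights.
ΣP(1999)·Q(2000) = 2500.04×14 + 345.95×11 + 10338.85×4 + 87.14×28 + 20865.75×11 + 448.44×8 = 35000.56 + 3805.45 + 41355.4 + 2439.92 + 229523.25 + 3587.52 = 315712.1
ΣP(1999)·Q(1999) = 2500.04×12 + 345.95×9 + 10338.85×5 + 87.14×25 + 20865.75×11 + 448.44×10 = 30000.48 + 3113.55 + 51694.25 + 2178.5 + 229523.25 + 4484.4 = 320994.43
Index = 315712.1 / 320994.43 × 100 = 98.3544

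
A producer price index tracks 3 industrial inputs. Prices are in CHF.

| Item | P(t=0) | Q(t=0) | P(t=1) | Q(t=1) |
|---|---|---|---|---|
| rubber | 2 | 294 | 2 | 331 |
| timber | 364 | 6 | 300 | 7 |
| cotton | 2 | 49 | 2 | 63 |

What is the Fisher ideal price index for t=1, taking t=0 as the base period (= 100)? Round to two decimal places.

86.60

Laspeyres component (base-period weights):
ΣP(t=1)Q(t=0) = 2×294 + 300×6 + 2×49 = 588 + 1800 + 98 = 2486
ΣP(t=0)Q(t=0) = 2×294 + 364×6 + 2×49 = 588 + 2184 + 98 = 2870
L = 2486 / 2870 × 100 = 86.6202
Paasche component (current-period weights):
ΣP(t=1)Q(t=1) = 2×331 + 300×7 + 2×63 = 662 + 2100 + 126 = 2888
ΣP(t=0)Q(t=1) = 2×331 + 364×7 + 2×63 = 662 + 2548 + 126 = 3336
P = 2888 / 3336 × 100 = 86.5707
Fisher = √(L × P) = √(86.6202 × 86.5707) = 86.5955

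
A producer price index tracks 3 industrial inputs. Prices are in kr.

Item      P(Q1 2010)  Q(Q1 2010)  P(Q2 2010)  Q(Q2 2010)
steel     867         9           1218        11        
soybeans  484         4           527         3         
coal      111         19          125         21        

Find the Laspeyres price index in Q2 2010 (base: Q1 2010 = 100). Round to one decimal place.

Laspeyres price index uses base-period quantities as weights.
ΣP(Q2 2010)·Q(Q1 2010) = 1218×9 + 527×4 + 125×19 = 10962 + 2108 + 2375 = 15445
ΣP(Q1 2010)·Q(Q1 2010) = 867×9 + 484×4 + 111×19 = 7803 + 1936 + 2109 = 11848
Index = 15445 / 11848 × 100 = 130.3596

130.4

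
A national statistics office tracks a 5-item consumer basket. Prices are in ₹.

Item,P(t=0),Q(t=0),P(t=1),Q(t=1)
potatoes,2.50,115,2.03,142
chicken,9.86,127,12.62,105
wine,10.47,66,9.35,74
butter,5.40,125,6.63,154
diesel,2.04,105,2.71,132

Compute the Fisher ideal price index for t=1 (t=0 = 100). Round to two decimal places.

Laspeyres component (base-period weights):
ΣP(t=1)Q(t=0) = 2.03×115 + 12.62×127 + 9.35×66 + 6.63×125 + 2.71×105 = 233.45 + 1602.74 + 617.1 + 828.75 + 284.55 = 3566.59
ΣP(t=0)Q(t=0) = 2.50×115 + 9.86×127 + 10.47×66 + 5.40×125 + 2.04×105 = 287.5 + 1252.22 + 691.02 + 675 + 214.2 = 3119.94
L = 3566.59 / 3119.94 × 100 = 114.3160
Paasche component (current-period weights):
ΣP(t=1)Q(t=1) = 2.03×142 + 12.62×105 + 9.35×74 + 6.63×154 + 2.71×132 = 288.26 + 1325.1 + 691.9 + 1021.02 + 357.72 = 3684
ΣP(t=0)Q(t=1) = 2.50×142 + 9.86×105 + 10.47×74 + 5.40×154 + 2.04×132 = 355 + 1035.3 + 774.78 + 831.6 + 269.28 = 3265.96
P = 3684 / 3265.96 × 100 = 112.7999
Fisher = √(L × P) = √(114.3160 × 112.7999) = 113.5554

113.56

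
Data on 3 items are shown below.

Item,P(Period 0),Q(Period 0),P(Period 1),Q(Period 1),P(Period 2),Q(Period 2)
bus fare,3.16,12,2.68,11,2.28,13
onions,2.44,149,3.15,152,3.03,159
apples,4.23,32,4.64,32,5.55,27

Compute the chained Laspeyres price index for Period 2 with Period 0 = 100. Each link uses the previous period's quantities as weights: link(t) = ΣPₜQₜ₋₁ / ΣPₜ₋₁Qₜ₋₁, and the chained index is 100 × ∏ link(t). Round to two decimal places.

Link Period 0→Period 1:
ΣP(Period 1)Q(Period 0) = 2.68×12 + 3.15×149 + 4.64×32 = 32.16 + 469.35 + 148.48 = 649.99
ΣP(Period 0)Q(Period 0) = 3.16×12 + 2.44×149 + 4.23×32 = 37.92 + 363.56 + 135.36 = 536.84
link = 649.99/536.84 = 1.210770
Link Period 1→Period 2:
ΣP(Period 2)Q(Period 1) = 2.28×11 + 3.03×152 + 5.55×32 = 25.08 + 460.56 + 177.6 = 663.24
ΣP(Period 1)Q(Period 1) = 2.68×11 + 3.15×152 + 4.64×32 = 29.48 + 478.8 + 148.48 = 656.76
link = 663.24/656.76 = 1.009867
Chained index = 100 × 1.210770 × 1.009867 = 122.2717

122.27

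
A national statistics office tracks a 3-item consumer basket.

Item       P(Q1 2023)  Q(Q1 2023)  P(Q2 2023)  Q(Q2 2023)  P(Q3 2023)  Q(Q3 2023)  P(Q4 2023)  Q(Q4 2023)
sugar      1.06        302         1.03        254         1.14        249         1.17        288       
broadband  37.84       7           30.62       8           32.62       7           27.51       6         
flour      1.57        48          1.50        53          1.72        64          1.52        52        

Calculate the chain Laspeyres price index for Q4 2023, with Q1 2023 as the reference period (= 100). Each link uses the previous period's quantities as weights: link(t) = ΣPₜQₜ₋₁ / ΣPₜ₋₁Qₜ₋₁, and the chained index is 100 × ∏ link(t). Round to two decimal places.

Link Q1 2023→Q2 2023:
ΣP(Q2 2023)Q(Q1 2023) = 1.03×302 + 30.62×7 + 1.50×48 = 311.06 + 214.34 + 72 = 597.4
ΣP(Q1 2023)Q(Q1 2023) = 1.06×302 + 37.84×7 + 1.57×48 = 320.12 + 264.88 + 75.36 = 660.36
link = 597.4/660.36 = 0.904658
Link Q2 2023→Q3 2023:
ΣP(Q3 2023)Q(Q2 2023) = 1.14×254 + 32.62×8 + 1.72×53 = 289.56 + 260.96 + 91.16 = 641.68
ΣP(Q2 2023)Q(Q2 2023) = 1.03×254 + 30.62×8 + 1.50×53 = 261.62 + 244.96 + 79.5 = 586.08
link = 641.68/586.08 = 1.094868
Link Q3 2023→Q4 2023:
ΣP(Q4 2023)Q(Q3 2023) = 1.17×249 + 27.51×7 + 1.52×64 = 291.33 + 192.57 + 97.28 = 581.18
ΣP(Q3 2023)Q(Q3 2023) = 1.14×249 + 32.62×7 + 1.72×64 = 283.86 + 228.34 + 110.08 = 622.28
link = 581.18/622.28 = 0.933953
Chained index = 100 × 0.904658 × 1.094868 × 0.933953 = 92.5062

92.51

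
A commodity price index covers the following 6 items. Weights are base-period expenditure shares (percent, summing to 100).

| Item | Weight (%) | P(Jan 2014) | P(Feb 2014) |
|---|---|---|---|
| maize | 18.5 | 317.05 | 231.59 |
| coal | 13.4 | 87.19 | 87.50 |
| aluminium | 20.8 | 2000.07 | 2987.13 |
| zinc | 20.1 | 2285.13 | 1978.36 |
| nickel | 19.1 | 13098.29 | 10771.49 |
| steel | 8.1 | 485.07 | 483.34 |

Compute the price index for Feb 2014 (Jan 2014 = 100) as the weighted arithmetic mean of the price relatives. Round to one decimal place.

maize: 18.5 × (231.59/317.05) = 18.5 × 0.730453 = 13.5134
coal: 13.4 × (87.50/87.19) = 13.4 × 1.003555 = 13.4476
aluminium: 20.8 × (2987.13/2000.07) = 20.8 × 1.493513 = 31.0651
zinc: 20.1 × (1978.36/2285.13) = 20.1 × 0.865754 = 17.4017
nickel: 19.1 × (10771.49/13098.29) = 19.1 × 0.822358 = 15.7070
steel: 8.1 × (483.34/485.07) = 8.1 × 0.996434 = 8.0711
Index = Σ wᵢ·(p₁ᵢ/p₀ᵢ) = 13.5134 + 13.4476 + 31.0651 + 17.4017 + 15.7070 + 8.0711 = 99.2059

99.2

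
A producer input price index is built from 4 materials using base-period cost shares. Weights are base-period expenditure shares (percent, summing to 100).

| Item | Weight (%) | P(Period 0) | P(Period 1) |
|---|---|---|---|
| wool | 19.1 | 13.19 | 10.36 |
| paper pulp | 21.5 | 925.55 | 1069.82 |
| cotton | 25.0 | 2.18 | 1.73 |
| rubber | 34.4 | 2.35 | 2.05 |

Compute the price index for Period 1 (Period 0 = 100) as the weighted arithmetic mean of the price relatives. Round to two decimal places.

89.70

wool: 19.1 × (10.36/13.19) = 19.1 × 0.785444 = 15.0020
paper pulp: 21.5 × (1069.82/925.55) = 21.5 × 1.155875 = 24.8513
cotton: 25.0 × (1.73/2.18) = 25.0 × 0.793578 = 19.8394
rubber: 34.4 × (2.05/2.35) = 34.4 × 0.872340 = 30.0085
Index = Σ wᵢ·(p₁ᵢ/p₀ᵢ) = 15.0020 + 24.8513 + 19.8394 + 30.0085 = 89.7012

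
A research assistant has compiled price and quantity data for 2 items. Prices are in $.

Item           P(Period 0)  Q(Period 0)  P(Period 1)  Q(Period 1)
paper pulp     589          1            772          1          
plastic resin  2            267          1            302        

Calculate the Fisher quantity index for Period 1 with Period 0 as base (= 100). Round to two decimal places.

Laspeyres component (base-period weights):
ΣP(Period 0)Q(Period 1) = 589×1 + 2×302 = 589 + 604 = 1193
ΣP(Period 0)Q(Period 0) = 589×1 + 2×267 = 589 + 534 = 1123
L = 1193 / 1123 × 100 = 106.2333
Paasche component (current-period weights):
ΣP(Period 1)Q(Period 1) = 772×1 + 1×302 = 772 + 302 = 1074
ΣP(Period 1)Q(Period 0) = 772×1 + 1×267 = 772 + 267 = 1039
P = 1074 / 1039 × 100 = 103.3686
Fisher = √(L × P) = √(106.2333 × 103.3686) = 104.7912

104.79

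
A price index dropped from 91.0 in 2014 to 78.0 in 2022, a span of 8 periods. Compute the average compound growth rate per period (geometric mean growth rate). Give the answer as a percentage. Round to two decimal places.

-1.91%

Growth factor = (78.0/91.0)^(1/8) = (0.857143)^(1/8) = 0.980916
Growth rate = 0.980916 − 1 = -0.019084 = -1.9084%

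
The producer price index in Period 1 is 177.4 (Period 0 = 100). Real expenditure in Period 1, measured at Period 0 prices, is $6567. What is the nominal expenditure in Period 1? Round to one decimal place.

Nominal = Real × (Index/100) = 6567 × (177.4/100)
        = 6567 × 1.774 = 11649.8580

11649.9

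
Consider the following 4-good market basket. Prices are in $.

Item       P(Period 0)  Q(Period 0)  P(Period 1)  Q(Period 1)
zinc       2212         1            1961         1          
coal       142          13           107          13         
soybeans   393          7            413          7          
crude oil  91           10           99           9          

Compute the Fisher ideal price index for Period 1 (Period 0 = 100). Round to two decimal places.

93.61

Laspeyres component (base-period weights):
ΣP(Period 1)Q(Period 0) = 1961×1 + 107×13 + 413×7 + 99×10 = 1961 + 1391 + 2891 + 990 = 7233
ΣP(Period 0)Q(Period 0) = 2212×1 + 142×13 + 393×7 + 91×10 = 2212 + 1846 + 2751 + 910 = 7719
L = 7233 / 7719 × 100 = 93.7038
Paasche component (current-period weights):
ΣP(Period 1)Q(Period 1) = 1961×1 + 107×13 + 413×7 + 99×9 = 1961 + 1391 + 2891 + 891 = 7134
ΣP(Period 0)Q(Period 1) = 2212×1 + 142×13 + 393×7 + 91×9 = 2212 + 1846 + 2751 + 819 = 7628
P = 7134 / 7628 × 100 = 93.5239
Fisher = √(L × P) = √(93.7038 × 93.5239) = 93.6138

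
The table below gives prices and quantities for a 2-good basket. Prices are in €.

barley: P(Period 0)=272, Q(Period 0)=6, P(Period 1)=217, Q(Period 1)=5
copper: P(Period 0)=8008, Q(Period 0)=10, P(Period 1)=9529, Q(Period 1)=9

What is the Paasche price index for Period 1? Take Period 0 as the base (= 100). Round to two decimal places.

Paasche price index uses current-period quantities as weights.
ΣP(Period 1)·Q(Period 1) = 217×5 + 9529×9 = 1085 + 85761 = 86846
ΣP(Period 0)·Q(Period 1) = 272×5 + 8008×9 = 1360 + 72072 = 73432
Index = 86846 / 73432 × 100 = 118.2672

118.27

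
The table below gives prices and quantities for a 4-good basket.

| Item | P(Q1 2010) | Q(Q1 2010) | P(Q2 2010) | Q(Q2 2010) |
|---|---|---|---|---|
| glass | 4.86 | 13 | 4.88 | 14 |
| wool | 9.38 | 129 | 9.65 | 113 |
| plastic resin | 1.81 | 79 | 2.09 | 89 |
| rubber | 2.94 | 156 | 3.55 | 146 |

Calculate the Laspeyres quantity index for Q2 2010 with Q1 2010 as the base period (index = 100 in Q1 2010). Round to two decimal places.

Laspeyres quantity index uses base-period prices as weights.
ΣP(Q1 2010)·Q(Q2 2010) = 4.86×14 + 9.38×113 + 1.81×89 + 2.94×146 = 68.04 + 1059.94 + 161.09 + 429.24 = 1718.31
ΣP(Q1 2010)·Q(Q1 2010) = 4.86×13 + 9.38×129 + 1.81×79 + 2.94×156 = 63.18 + 1210.02 + 142.99 + 458.64 = 1874.83
Index = 1718.31 / 1874.83 × 100 = 91.6515

91.65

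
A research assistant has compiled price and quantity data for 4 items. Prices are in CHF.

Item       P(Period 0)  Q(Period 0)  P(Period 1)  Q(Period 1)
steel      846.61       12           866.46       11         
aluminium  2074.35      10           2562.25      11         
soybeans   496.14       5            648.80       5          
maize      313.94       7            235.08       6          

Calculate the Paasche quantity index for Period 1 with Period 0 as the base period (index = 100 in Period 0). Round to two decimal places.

Paasche quantity index uses current-period prices as weights.
ΣP(Period 1)·Q(Period 1) = 866.46×11 + 2562.25×11 + 648.80×5 + 235.08×6 = 9531.06 + 28184.75 + 3244 + 1410.48 = 42370.29
ΣP(Period 1)·Q(Period 0) = 866.46×12 + 2562.25×10 + 648.80×5 + 235.08×7 = 10397.52 + 25622.5 + 3244 + 1645.56 = 40909.58
Index = 42370.29 / 40909.58 × 100 = 103.5706

103.57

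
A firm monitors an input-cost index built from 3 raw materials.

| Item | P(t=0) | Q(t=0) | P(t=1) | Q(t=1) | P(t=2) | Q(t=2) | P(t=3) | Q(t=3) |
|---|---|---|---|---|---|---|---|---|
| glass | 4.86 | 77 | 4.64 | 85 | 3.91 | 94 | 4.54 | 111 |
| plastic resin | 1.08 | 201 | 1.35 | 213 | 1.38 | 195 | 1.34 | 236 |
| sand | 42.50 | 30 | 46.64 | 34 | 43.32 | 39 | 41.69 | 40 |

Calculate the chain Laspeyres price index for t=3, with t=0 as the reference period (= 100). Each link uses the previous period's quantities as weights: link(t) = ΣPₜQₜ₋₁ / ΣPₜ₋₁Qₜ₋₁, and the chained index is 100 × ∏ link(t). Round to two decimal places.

Link t=0→t=1:
ΣP(t=1)Q(t=0) = 4.64×77 + 1.35×201 + 46.64×30 = 357.28 + 271.35 + 1399.2 = 2027.83
ΣP(t=0)Q(t=0) = 4.86×77 + 1.08×201 + 42.50×30 = 374.22 + 217.08 + 1275 = 1866.3
link = 2027.83/1866.3 = 1.086551
Link t=1→t=2:
ΣP(t=2)Q(t=1) = 3.91×85 + 1.38×213 + 43.32×34 = 332.35 + 293.94 + 1472.88 = 2099.17
ΣP(t=1)Q(t=1) = 4.64×85 + 1.35×213 + 46.64×34 = 394.4 + 287.55 + 1585.76 = 2267.71
link = 2099.17/2267.71 = 0.925678
Link t=2→t=3:
ΣP(t=3)Q(t=2) = 4.54×94 + 1.34×195 + 41.69×39 = 426.76 + 261.3 + 1625.91 = 2313.97
ΣP(t=2)Q(t=2) = 3.91×94 + 1.38×195 + 43.32×39 = 367.54 + 269.1 + 1689.48 = 2326.12
link = 2313.97/2326.12 = 0.994777
Chained index = 100 × 1.086551 × 0.925678 × 0.994777 = 100.0543

100.05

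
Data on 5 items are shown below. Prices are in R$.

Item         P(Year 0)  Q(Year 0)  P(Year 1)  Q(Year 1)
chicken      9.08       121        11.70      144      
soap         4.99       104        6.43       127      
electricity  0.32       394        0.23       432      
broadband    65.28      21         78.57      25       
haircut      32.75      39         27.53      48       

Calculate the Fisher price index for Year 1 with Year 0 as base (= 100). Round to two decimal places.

Laspeyres component (base-period weights):
ΣP(Year 1)Q(Year 0) = 11.70×121 + 6.43×104 + 0.23×394 + 78.57×21 + 27.53×39 = 1415.7 + 668.72 + 90.62 + 1649.97 + 1073.67 = 4898.68
ΣP(Year 0)Q(Year 0) = 9.08×121 + 4.99×104 + 0.32×394 + 65.28×21 + 32.75×39 = 1098.68 + 518.96 + 126.08 + 1370.88 + 1277.25 = 4391.85
L = 4898.68 / 4391.85 × 100 = 111.5402
Paasche component (current-period weights):
ΣP(Year 1)Q(Year 1) = 11.70×144 + 6.43×127 + 0.23×432 + 78.57×25 + 27.53×48 = 1684.8 + 816.61 + 99.36 + 1964.25 + 1321.44 = 5886.46
ΣP(Year 0)Q(Year 1) = 9.08×144 + 4.99×127 + 0.32×432 + 65.28×25 + 32.75×48 = 1307.52 + 633.73 + 138.24 + 1632 + 1572 = 5283.49
P = 5886.46 / 5283.49 × 100 = 111.4123
Fisher = √(L × P) = √(111.5402 × 111.4123) = 111.4763

111.48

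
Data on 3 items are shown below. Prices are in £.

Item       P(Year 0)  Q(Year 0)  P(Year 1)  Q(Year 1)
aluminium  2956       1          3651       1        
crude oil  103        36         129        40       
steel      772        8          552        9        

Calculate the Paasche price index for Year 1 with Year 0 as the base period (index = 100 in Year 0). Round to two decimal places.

Paasche price index uses current-period quantities as weights.
ΣP(Year 1)·Q(Year 1) = 3651×1 + 129×40 + 552×9 = 3651 + 5160 + 4968 = 13779
ΣP(Year 0)·Q(Year 1) = 2956×1 + 103×40 + 772×9 = 2956 + 4120 + 6948 = 14024
Index = 13779 / 14024 × 100 = 98.2530

98.25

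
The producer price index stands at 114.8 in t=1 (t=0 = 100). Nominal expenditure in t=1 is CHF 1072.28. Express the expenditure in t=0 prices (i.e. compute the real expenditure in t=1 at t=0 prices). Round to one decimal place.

Real = Nominal ÷ (Index/100) = 1072.28 ÷ (114.8/100)
     = 1072.28 ÷ 1.148 = 934.0418

934.0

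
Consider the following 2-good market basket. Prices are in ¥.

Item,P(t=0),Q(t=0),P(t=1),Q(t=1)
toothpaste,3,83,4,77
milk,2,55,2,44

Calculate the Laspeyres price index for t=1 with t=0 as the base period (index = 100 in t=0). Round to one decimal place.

Laspeyres price index uses base-period quantities as weights.
ΣP(t=1)·Q(t=0) = 4×83 + 2×55 = 332 + 110 = 442
ΣP(t=0)·Q(t=0) = 3×83 + 2×55 = 249 + 110 = 359
Index = 442 / 359 × 100 = 123.1198

123.1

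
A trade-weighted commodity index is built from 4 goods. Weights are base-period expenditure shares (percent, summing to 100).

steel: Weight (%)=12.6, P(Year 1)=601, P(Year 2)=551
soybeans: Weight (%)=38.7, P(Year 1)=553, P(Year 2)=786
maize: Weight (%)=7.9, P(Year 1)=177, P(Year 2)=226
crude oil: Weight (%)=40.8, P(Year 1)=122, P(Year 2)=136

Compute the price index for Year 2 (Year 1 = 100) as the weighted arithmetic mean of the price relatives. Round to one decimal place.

122.1

steel: 12.6 × (551/601) = 12.6 × 0.916805 = 11.5517
soybeans: 38.7 × (786/553) = 38.7 × 1.421338 = 55.0058
maize: 7.9 × (226/177) = 7.9 × 1.276836 = 10.0870
crude oil: 40.8 × (136/122) = 40.8 × 1.114754 = 45.4820
Index = Σ wᵢ·(p₁ᵢ/p₀ᵢ) = 11.5517 + 55.0058 + 10.0870 + 45.4820 = 122.1265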